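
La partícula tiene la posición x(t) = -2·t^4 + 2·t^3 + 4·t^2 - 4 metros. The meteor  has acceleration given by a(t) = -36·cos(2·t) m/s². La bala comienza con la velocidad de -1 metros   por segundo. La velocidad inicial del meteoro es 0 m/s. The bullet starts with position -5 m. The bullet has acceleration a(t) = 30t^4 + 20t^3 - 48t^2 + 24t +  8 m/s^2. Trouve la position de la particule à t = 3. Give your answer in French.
En utilisant x(t) = -2·t^4 + 2·t^3 + 4·t^2 - 4 et en substituant t = 3, nous trouvons x = -76.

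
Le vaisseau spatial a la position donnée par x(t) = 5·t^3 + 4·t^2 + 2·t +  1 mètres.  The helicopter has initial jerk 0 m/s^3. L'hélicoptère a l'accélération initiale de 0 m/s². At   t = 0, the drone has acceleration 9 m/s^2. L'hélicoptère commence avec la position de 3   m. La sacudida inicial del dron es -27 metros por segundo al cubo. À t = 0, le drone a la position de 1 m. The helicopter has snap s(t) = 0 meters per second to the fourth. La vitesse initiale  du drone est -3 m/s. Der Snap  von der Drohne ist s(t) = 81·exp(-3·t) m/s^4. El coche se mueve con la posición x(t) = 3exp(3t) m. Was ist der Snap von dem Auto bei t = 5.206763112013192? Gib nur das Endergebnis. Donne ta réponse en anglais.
The snap at t = 5.206763112013192 is s = 1477106257.55434.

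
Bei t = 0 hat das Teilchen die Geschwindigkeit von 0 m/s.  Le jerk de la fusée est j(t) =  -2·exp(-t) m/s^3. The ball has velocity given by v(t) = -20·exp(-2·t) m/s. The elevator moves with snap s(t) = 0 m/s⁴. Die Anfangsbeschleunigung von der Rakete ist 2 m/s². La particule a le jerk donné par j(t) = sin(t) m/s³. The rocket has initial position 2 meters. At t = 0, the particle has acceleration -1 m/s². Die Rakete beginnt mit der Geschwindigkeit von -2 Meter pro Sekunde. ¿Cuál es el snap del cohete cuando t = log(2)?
Partiendo de la sacudida j(t) = -2·exp(-t), tomamos 1 derivada. Derivando la sacudida, obtenemos el snap: s(t) = 2·exp(-t). Tenemos el snap s(t) = 2·exp(-t). Sustituyendo t = log(2): s(log(2)) = 1.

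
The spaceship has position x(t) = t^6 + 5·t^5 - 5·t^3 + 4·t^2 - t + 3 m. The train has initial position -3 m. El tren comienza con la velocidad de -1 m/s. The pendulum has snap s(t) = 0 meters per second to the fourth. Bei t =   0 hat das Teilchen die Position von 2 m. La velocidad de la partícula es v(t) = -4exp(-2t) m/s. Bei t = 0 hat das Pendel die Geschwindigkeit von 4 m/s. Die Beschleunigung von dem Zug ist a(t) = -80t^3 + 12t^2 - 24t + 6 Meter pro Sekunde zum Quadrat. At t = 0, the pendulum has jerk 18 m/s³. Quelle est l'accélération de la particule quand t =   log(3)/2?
En partant de la vitesse v(t) = -4·exp(-2·t), nous prenons 1 dérivée. En prenant d/dt de v(t), nous trouvons a(t) = 8·exp(-2·t). Nous avons l'accélération a(t) = 8·exp(-2·t). En substituant t = log(3)/2: a(log(3)/2) = 8/3.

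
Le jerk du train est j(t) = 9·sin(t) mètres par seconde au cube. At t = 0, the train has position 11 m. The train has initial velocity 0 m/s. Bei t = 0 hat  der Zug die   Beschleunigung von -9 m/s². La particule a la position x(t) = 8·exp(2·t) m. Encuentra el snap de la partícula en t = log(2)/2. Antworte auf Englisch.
We must differentiate our position equation x(t) = 8·exp(2·t) 4 times. Differentiating position, we get velocity: v(t) = 16·exp(2·t). Taking d/dt of v(t), we find a(t) = 32·exp(2·t). The derivative of acceleration gives jerk: j(t) = 64·exp(2·t). Taking d/dt of j(t), we find s(t) = 128·exp(2·t). Using s(t) = 128·exp(2·t) and substituting t = log(2)/2, we find s = 256.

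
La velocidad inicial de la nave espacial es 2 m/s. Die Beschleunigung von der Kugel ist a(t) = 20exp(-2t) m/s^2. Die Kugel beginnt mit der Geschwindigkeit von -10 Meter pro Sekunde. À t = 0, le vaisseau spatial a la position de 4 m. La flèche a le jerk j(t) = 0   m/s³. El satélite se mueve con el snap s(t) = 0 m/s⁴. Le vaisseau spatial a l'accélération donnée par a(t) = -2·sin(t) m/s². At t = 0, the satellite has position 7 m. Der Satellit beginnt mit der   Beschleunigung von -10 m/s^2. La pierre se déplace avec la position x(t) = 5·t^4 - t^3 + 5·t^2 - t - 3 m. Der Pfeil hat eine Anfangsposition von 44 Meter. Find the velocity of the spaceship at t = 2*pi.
We must find the integral of our acceleration equation a(t) = -2·sin(t) 1 time. The integral of acceleration is velocity. Using v(0) = 2, we get v(t) = 2·cos(t). Using v(t) = 2·cos(t) and substituting t = 2*pi, we find v = 2.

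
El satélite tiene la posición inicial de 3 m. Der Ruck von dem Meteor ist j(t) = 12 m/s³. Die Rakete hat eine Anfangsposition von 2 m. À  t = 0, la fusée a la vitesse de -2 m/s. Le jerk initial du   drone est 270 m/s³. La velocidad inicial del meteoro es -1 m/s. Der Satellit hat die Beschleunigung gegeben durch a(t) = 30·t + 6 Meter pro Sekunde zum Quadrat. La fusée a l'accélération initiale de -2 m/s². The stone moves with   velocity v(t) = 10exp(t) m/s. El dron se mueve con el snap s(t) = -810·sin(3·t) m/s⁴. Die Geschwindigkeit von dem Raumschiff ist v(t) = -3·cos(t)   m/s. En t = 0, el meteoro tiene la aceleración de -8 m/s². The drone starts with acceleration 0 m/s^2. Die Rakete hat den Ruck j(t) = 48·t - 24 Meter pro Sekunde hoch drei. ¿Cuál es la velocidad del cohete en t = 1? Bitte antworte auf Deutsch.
Wir müssen unsere Gleichung für den Ruck j(t) = 48·t - 24 2-mal integrieren. Das Integral von dem Ruck ist die Beschleunigung. Mit a(0) = -2 erhalten wir a(t) = 24·t^2 - 24·t - 2. Das Integral von der Beschleunigung ist die Geschwindigkeit. Mit v(0) = -2 erhalten wir v(t) = 8·t^3 - 12·t^2 - 2·t - 2. Aus der Gleichung für die Geschwindigkeit v(t) = 8·t^3 - 12·t^2 - 2·t - 2, setzen wir t = 1 ein und erhalten v = -8.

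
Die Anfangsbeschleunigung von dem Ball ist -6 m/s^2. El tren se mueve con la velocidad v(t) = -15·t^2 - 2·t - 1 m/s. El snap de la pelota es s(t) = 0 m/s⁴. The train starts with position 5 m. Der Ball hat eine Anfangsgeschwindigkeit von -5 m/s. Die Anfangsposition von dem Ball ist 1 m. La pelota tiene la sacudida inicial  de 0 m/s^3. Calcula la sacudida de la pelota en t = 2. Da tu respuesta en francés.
Nous devons intégrer notre équation du snap s(t) = 0 1 fois. En prenant ∫s(t)dt et en appliquant j(0) = 0, nous trouvons j(t) = 0. En utilisant j(t) = 0 et en substituant t = 2, nous trouvons j = 0.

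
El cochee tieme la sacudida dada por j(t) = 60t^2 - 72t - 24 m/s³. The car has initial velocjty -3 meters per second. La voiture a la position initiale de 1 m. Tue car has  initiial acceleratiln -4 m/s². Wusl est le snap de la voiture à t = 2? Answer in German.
Um dies zu lösen, müssen wir 1 Ableitung unserer Gleichung für den Ruck j(t) = 60·t^2 - 72·t - 24 nehmen. Durch Ableiten von dem Ruck erhalten wir den Snap: s(t) = 120·t - 72. Aus der Gleichung für den Snap s(t) = 120·t - 72, setzen wir t = 2 ein und erhalten s = 168.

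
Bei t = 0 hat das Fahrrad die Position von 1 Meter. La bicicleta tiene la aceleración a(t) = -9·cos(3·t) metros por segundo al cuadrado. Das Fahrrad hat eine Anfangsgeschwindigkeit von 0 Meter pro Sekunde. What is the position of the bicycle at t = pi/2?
Starting from acceleration a(t) = -9·cos(3·t), we take 2 integrals. Finding the antiderivative of a(t) and using v(0) = 0: v(t) = -3·sin(3·t). Finding the integral of v(t) and using x(0) = 1: x(t) = cos(3·t). We have position x(t) = cos(3·t). Substituting t = pi/2: x(pi/2) = 0.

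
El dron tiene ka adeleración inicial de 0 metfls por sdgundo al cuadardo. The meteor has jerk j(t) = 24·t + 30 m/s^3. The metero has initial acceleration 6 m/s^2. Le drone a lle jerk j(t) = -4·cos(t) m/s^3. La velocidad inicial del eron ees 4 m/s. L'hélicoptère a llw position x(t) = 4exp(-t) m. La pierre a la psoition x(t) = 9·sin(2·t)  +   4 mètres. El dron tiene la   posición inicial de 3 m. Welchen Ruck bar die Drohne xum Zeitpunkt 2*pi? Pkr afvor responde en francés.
En utilisant j(t) = -4·cos(t) et en substituant t = 2*pi, nous trouvons j = -4.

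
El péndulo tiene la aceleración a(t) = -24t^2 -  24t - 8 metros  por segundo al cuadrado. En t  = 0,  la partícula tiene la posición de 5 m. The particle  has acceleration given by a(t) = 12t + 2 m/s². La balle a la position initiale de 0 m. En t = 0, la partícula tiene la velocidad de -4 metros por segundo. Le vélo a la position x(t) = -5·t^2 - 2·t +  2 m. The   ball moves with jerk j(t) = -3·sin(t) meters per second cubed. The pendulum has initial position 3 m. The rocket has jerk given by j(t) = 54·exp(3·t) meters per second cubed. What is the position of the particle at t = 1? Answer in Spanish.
Necesitamos integrar nuestra ecuación de la aceleración a(t) = 12·t + 2 2 veces. La antiderivada de la aceleración, con v(0) = -4, da la velocidad: v(t) = 6·t^2 + 2·t - 4. La antiderivada de la velocidad es la posición. Usando x(0) = 5, obtenemos x(t) = 2·t^3 + t^2 - 4·t + 5. De la ecuación de la posición x(t) = 2·t^3 + t^2 - 4·t + 5, sustituimos t = 1 para obtener x = 4.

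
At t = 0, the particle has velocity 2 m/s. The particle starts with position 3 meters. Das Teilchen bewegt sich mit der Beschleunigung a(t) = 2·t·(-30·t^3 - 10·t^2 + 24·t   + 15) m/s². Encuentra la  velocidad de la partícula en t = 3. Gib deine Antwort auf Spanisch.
Debemos encontrar la antiderivada de nuestra ecuación de la aceleración a(t) = 2·t·(-30·t^3 - 10·t^2 + 24·t + 15) 1 vez. Tomando ∫a(t)dt y aplicando v(0) = 2, encontramos v(t) = -12·t^5 - 5·t^4 + 16·t^3 + 15·t^2 + 2. Usando v(t) = -12·t^5 - 5·t^4 + 16·t^3 + 15·t^2 + 2 y sustituyendo t = 3, encontramos v = -2752.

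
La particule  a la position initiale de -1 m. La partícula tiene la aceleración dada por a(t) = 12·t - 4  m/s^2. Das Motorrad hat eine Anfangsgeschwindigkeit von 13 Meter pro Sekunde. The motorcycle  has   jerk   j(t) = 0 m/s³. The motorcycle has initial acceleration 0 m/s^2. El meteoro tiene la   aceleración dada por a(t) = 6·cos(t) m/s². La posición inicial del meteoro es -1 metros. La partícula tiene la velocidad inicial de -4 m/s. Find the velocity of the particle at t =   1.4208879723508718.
Starting from acceleration a(t) = 12·t - 4, we take 1 antiderivative. Taking ∫a(t)dt and applying v(0) = -4, we find v(t) = 6·t^2 - 4·t - 4. We have velocity v(t) = 6·t^2 - 4·t - 4. Substituting t = 1.4208879723508718: v(1.4208879723508718) = 2.42998389042474.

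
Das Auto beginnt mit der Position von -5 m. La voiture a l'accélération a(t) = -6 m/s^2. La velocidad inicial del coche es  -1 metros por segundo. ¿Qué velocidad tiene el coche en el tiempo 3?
Necesitamos integrar nuestra ecuación de la aceleración a(t) = -6 1 vez. La integral de la aceleración es la velocidad. Usando v(0) = -1, obtenemos v(t) = -6·t - 1. Usando v(t) = -6·t - 1 y sustituyendo t = 3, encontramos v = -19.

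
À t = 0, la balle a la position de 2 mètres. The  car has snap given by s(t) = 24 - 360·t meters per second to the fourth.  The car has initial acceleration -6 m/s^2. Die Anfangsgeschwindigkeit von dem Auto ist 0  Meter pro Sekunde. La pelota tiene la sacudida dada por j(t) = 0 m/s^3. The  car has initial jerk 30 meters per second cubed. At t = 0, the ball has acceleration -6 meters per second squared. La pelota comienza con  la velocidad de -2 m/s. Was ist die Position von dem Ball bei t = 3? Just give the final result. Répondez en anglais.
At t = 3, x = -31.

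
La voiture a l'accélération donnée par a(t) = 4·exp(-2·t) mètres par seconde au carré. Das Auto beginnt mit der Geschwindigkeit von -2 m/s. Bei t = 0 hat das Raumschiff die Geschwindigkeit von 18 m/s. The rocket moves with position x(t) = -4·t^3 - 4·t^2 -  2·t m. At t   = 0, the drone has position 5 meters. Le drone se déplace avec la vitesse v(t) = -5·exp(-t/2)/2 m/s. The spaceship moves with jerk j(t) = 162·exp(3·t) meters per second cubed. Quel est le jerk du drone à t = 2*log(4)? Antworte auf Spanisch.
Partiendo de la velocidad v(t) = -5·exp(-t/2)/2, tomamos 2 derivadas. Derivando la velocidad, obtenemos la aceleración: a(t) = 5·exp(-t/2)/4. La derivada de la aceleración da la sacudida: j(t) = -5·exp(-t/2)/8. Tenemos la sacudida j(t) = -5·exp(-t/2)/8. Sustituyendo t = 2*log(4): j(2*log(4)) = -5/32.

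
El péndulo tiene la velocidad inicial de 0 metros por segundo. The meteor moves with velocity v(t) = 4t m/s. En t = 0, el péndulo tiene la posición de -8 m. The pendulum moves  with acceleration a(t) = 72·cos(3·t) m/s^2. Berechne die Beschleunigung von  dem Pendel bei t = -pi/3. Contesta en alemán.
Aus der Gleichung für die Beschleunigung a(t) = 72·cos(3·t), setzen wir t = -pi/3 ein und erhalten a = -72.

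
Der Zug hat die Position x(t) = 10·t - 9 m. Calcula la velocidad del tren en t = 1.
Debemos derivar nuestra ecuación de la posición x(t) = 10·t - 9 1 vez. La derivada de la posición da la velocidad: v(t) = 10. De la ecuación de la velocidad v(t) = 10, sustituimos t = 1 para obtener v = 10.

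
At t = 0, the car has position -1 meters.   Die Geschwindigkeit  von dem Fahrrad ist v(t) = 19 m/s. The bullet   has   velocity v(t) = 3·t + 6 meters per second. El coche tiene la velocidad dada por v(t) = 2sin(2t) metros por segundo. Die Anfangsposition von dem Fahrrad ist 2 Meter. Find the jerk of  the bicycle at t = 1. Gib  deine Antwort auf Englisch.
To solve this, we need to take 2 derivatives of our velocity equation v(t) = 19. Differentiating velocity, we get acceleration: a(t) = 0. Differentiating acceleration, we get jerk: j(t) = 0. From the given jerk equation j(t) = 0, we substitute t = 1 to get j = 0.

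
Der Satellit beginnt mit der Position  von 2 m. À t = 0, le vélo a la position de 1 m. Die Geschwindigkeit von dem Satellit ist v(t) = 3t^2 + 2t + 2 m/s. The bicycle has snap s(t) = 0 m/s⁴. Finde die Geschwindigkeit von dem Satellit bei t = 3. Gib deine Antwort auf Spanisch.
De la ecuación de la velocidad v(t) = 3·t^2 + 2·t + 2, sustituimos t = 3 para obtener v = 35.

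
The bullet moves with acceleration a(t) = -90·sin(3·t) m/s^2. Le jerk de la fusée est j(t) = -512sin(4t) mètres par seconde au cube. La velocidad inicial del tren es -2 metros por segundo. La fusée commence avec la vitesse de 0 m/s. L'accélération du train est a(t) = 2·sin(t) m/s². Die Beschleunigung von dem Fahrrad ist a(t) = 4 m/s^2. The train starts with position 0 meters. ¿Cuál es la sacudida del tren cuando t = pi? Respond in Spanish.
Debemos derivar nuestra ecuación de la aceleración a(t) = 2·sin(t) 1 vez. Tomando d/dt de a(t), encontramos j(t) = 2·cos(t). Usando j(t) = 2·cos(t) y sustituyendo t = pi, encontramos j = -2.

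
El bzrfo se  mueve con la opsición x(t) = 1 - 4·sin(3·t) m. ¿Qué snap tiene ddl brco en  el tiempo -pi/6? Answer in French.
En partant de la position x(t) = 1 - 4·sin(3·t), nous prenons 4 dérivées. En dérivant la position, nous obtenons la vitesse: v(t) = -12·cos(3·t). En prenant d/dt de v(t), nous trouvons a(t) = 36·sin(3·t). La dérivée de l'accélération donne le jerk: j(t) = 108·cos(3·t). La dérivée du jerk donne le snap: s(t) = -324·sin(3·t). En utilisant s(t) = -324·sin(3·t) et en substituant t = -pi/6, nous trouvons s = 324.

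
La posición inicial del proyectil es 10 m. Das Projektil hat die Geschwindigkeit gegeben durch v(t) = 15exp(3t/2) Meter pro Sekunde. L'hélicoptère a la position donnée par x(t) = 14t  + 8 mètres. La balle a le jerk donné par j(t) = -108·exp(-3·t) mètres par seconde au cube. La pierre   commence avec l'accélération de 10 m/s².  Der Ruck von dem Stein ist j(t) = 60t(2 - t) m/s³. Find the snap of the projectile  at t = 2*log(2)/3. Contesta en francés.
En partant de la vitesse v(t) = 15·exp(3·t/2), nous prenons 3 dérivées. En prenant d/dt de v(t), nous trouvons a(t) = 45·exp(3·t/2)/2. En dérivant l'accélération, nous obtenons le jerk: j(t) = 135·exp(3·t/2)/4. En prenant d/dt de j(t), nous trouvons s(t) = 405·exp(3·t/2)/8. De l'équation du snap s(t) = 405·exp(3·t/2)/8, nous substituons t = 2*log(2)/3 pour obtenir s = 405/4.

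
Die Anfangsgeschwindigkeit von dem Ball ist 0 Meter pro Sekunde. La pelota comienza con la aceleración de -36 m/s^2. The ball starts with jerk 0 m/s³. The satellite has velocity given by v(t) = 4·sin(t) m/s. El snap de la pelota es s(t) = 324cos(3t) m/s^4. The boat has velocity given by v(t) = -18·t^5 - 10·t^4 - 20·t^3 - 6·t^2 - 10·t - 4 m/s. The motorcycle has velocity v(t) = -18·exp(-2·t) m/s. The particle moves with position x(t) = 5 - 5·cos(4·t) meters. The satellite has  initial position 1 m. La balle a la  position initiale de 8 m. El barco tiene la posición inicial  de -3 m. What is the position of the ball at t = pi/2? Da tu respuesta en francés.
Pour résoudre ceci, nous devons prendre 4 primitives de notre équation du snap s(t) = 324·cos(3·t). En intégrant le snap et en utilisant la condition initiale j(0) = 0, nous obtenons j(t) = 108·sin(3·t). L'intégrale du jerk est l'accélération. En utilisant a(0) = -36, nous obtenons a(t) = -36·cos(3·t). L'intégrale de l'accélération est la vitesse. En utilisant v(0) = 0, nous obtenons v(t) = -12·sin(3·t). La primitive de la vitesse est la position. En utilisant x(0) = 8, nous obtenons x(t) = 4·cos(3·t) + 4. De l'équation de la position x(t) = 4·cos(3·t) + 4, nous substituons t = pi/2 pour obtenir x = 4.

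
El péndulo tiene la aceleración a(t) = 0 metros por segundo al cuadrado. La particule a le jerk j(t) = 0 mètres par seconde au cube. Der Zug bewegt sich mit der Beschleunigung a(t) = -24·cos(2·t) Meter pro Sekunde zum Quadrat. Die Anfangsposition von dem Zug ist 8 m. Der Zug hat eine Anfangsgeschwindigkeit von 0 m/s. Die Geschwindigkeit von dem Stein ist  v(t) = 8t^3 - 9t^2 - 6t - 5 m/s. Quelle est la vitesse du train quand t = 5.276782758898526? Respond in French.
Pour résoudre ceci, nous devons prendre 1 primitive de notre équation de l'accélération a(t) = -24·cos(2·t). L'intégrale de l'accélération est la vitesse. En utilisant v(0) = 0, nous obtenons v(t) = -12·sin(2·t). En utilisant v(t) = -12·sin(2·t) et en substituant t = 5.276782758898526, nous trouvons v = 10.8467306888264.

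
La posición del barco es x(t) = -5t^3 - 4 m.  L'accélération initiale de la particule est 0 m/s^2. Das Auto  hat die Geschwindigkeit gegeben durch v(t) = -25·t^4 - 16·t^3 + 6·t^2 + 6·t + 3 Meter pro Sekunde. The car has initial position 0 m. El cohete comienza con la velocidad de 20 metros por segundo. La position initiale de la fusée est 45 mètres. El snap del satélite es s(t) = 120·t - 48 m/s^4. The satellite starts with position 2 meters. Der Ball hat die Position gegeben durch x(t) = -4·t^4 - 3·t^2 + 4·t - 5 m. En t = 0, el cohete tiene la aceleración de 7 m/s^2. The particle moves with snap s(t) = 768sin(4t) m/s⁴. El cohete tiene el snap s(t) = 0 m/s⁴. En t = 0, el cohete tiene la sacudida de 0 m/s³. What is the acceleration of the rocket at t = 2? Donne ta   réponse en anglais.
Starting from snap s(t) = 0, we take 2 antiderivatives. Taking ∫s(t)dt and applying j(0) = 0, we find j(t) = 0. Taking ∫j(t)dt and applying a(0) = 7, we find a(t) = 7. From the given acceleration equation a(t) = 7, we substitute t = 2 to get a = 7.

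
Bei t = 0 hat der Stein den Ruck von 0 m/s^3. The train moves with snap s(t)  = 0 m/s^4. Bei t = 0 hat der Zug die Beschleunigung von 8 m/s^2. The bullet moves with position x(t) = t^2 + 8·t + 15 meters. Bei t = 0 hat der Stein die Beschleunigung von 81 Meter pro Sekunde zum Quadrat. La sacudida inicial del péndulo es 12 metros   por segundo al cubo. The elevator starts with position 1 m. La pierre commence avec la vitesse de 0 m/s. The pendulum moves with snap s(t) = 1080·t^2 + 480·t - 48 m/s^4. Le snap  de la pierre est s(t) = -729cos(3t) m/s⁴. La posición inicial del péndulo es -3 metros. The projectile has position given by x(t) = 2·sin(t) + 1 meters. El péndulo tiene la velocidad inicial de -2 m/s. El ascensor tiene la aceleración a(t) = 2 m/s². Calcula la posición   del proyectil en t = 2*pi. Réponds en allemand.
Aus der Gleichung für die Position x(t) = 2·sin(t) + 1, setzen wir t = 2*pi ein und erhalten x = 1.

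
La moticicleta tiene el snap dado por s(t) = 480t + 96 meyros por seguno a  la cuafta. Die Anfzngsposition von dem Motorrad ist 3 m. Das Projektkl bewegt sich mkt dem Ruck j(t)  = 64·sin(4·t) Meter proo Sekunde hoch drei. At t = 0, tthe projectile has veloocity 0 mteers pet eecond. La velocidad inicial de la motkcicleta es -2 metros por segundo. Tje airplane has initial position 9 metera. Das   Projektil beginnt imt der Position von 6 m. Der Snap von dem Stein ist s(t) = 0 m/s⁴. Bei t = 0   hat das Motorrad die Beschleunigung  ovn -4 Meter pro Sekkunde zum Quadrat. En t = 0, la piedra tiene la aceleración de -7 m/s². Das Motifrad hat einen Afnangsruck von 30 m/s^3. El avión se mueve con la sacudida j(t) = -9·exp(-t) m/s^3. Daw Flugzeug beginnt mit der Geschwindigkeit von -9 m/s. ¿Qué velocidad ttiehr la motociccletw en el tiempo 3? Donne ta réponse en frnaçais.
Nous devons trouver la primitive de notre équation du snap s(t) = 480·t + 96 3 fois. En prenant ∫s(t)dt et en appliquant j(0) = 30, nous trouvons j(t) = 240·t^2 + 96·t + 30. L'intégrale du jerk, avec a(0) = -4, donne l'accélération: a(t) = 80·t^3 + 48·t^2 + 30·t - 4. En prenant ∫a(t)dt et en appliquant v(0) = -2, nous trouvons v(t) = 20·t^4 + 16·t^3 + 15·t^2 - 4·t - 2. En utilisant v(t) = 20·t^4 + 16·t^3 + 15·t^2 - 4·t - 2 et en substituant t = 3, nous trouvons v = 2173.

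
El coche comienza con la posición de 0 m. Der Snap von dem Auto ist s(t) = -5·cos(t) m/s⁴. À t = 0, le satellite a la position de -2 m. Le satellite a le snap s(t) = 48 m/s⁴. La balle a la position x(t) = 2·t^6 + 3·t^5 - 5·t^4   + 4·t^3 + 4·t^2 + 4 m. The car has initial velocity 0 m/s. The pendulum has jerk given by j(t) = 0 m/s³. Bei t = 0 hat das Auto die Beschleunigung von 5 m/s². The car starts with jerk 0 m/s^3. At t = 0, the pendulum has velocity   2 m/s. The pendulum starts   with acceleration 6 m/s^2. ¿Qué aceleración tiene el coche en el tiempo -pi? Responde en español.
Debemos encontrar la integral de nuestra ecuación del snap s(t) = -5·cos(t) 2 veces. Tomando ∫s(t)dt y aplicando j(0) = 0, encontramos j(t) = -5·sin(t). Integrando la sacudida y usando la condición inicial a(0) = 5, obtenemos a(t) = 5·cos(t). De la ecuación de la aceleración a(t) = 5·cos(t), sustituimos t = -pi para obtener a = -5.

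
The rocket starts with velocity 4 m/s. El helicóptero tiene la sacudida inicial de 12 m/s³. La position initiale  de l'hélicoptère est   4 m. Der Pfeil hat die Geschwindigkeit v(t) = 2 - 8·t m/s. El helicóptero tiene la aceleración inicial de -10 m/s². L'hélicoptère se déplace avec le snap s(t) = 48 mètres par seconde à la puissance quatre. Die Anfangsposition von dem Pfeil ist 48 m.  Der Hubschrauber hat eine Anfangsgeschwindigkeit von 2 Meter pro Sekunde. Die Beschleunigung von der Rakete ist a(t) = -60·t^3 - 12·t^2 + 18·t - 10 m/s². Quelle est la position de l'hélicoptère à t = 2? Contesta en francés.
Nous devons trouver la primitive de notre équation du snap s(t) = 48 4 fois. L'intégrale du snap est le jerk. En utilisant j(0) = 12, nous obtenons j(t) = 48·t + 12. L'intégrale du jerk, avec a(0) = -10, donne l'accélération: a(t) = 24·t^2 + 12·t - 10. En intégrant l'accélération et en utilisant la condition initiale v(0) = 2, nous obtenons v(t) = 8·t^3 + 6·t^2 - 10·t + 2. L'intégrale de la vitesse, avec x(0) = 4, donne la position: x(t) = 2·t^4 + 2·t^3 - 5·t^2 + 2·t + 4. Nous avons la position x(t) = 2·t^4 + 2·t^3 - 5·t^2 + 2·t + 4. En substituant t = 2: x(2) = 36.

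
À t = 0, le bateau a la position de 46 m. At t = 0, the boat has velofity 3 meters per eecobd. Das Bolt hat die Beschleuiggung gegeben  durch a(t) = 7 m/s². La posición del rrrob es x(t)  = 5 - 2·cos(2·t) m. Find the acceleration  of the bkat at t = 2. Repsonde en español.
De la ecuación de la aceleración a(t) = 7, sustituimos t = 2 para obtener a = 7.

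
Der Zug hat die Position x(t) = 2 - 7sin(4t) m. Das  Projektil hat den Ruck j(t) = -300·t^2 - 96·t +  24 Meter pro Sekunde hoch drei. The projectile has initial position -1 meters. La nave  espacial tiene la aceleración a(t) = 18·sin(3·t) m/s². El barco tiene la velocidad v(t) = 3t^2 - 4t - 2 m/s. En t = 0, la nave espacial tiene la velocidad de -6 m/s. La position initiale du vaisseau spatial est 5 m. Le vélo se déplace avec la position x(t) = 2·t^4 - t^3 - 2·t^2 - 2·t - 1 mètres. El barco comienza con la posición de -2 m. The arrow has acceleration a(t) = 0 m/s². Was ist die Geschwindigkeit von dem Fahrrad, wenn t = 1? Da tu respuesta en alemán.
Ausgehend von der Position x(t) = 2·t^4 - t^3 - 2·t^2 - 2·t - 1, nehmen wir 1 Ableitung. Die Ableitung von der Position ergibt die Geschwindigkeit: v(t) = 8·t^3 - 3·t^2 - 4·t - 2. Aus der Gleichung für die Geschwindigkeit v(t) = 8·t^3 - 3·t^2 - 4·t - 2, setzen wir t = 1 ein und erhalten v = -1.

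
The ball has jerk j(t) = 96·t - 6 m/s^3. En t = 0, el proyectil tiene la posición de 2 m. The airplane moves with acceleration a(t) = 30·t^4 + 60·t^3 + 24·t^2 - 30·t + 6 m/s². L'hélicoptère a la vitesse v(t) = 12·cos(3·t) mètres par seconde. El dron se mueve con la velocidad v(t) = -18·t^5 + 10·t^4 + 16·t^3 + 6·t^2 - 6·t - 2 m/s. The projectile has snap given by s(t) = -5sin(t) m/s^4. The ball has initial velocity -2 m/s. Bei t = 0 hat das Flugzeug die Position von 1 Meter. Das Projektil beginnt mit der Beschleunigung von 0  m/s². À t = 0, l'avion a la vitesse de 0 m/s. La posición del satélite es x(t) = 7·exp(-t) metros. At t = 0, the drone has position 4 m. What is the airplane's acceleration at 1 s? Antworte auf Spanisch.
De la ecuación de la aceleración a(t) = 30·t^4 + 60·t^3 + 24·t^2 - 30·t + 6, sustituimos t = 1 para obtener a = 90.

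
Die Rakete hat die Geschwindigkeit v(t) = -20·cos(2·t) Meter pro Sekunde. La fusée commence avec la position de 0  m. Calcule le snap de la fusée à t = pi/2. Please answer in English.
We must differentiate our velocity equation v(t) = -20·cos(2·t) 3 times. Differentiating velocity, we get acceleration: a(t) = 40·sin(2·t). Differentiating acceleration, we get jerk: j(t) = 80·cos(2·t). Differentiating jerk, we get snap: s(t) = -160·sin(2·t). From the given snap equation s(t) = -160·sin(2·t), we substitute t = pi/2 to get s = 0.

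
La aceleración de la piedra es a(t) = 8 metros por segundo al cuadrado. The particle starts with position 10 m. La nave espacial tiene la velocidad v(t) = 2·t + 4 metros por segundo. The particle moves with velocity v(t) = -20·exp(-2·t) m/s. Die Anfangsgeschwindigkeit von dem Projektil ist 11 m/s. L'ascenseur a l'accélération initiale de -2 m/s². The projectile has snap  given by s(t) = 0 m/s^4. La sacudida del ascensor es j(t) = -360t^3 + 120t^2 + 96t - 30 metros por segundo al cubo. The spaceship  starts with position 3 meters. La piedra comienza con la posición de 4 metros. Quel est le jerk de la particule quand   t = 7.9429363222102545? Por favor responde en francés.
Nous devons dériver notre équation de la vitesse v(t) = -20·exp(-2·t) 2 fois. En prenant d/dt de v(t), nous trouvons a(t) = 40·exp(-2·t). La dérivée de l'accélération donne le jerk: j(t) = -80·exp(-2·t). De l'équation du jerk j(t) = -80·exp(-2·t), nous substituons t = 7.9429363222102545 pour obtenir j = -0.0000100912079850728.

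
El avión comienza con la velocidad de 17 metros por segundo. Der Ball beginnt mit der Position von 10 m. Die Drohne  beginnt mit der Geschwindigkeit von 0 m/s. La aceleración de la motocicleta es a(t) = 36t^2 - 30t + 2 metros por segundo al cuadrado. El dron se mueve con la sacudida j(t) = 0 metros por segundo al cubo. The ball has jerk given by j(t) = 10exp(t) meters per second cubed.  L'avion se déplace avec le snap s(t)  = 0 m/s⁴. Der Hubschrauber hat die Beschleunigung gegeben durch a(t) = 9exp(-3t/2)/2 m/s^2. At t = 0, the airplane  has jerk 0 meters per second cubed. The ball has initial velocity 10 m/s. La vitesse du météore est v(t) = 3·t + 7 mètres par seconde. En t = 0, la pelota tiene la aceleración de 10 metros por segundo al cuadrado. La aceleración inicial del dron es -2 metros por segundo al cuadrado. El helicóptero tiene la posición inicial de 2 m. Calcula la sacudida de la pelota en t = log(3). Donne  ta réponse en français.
En utilisant j(t) = 10·exp(t) et en substituant t = log(3), nous trouvons j = 30.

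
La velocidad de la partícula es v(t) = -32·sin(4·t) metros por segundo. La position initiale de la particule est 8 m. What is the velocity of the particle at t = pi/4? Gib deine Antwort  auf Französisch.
De l'équation de la vitesse v(t) = -32·sin(4·t), nous substituons t = pi/4 pour obtenir v = 0.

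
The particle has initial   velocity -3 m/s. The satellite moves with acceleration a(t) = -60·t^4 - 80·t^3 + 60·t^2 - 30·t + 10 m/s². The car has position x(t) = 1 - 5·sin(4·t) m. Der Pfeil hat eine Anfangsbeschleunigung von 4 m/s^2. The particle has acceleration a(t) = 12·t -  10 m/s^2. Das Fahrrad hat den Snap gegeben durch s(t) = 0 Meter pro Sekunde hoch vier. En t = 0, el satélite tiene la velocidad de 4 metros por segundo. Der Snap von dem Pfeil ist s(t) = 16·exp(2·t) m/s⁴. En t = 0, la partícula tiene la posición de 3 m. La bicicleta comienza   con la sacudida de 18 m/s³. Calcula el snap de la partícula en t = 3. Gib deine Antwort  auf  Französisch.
Nous devons dériver notre équation de l'accélération a(t) = 12·t - 10 2 fois. La dérivée de l'accélération donne le jerk: j(t) = 12. En prenant d/dt de j(t), nous trouvons s(t) = 0. De l'équation du snap s(t) = 0, nous substituons t = 3 pour obtenir s = 0.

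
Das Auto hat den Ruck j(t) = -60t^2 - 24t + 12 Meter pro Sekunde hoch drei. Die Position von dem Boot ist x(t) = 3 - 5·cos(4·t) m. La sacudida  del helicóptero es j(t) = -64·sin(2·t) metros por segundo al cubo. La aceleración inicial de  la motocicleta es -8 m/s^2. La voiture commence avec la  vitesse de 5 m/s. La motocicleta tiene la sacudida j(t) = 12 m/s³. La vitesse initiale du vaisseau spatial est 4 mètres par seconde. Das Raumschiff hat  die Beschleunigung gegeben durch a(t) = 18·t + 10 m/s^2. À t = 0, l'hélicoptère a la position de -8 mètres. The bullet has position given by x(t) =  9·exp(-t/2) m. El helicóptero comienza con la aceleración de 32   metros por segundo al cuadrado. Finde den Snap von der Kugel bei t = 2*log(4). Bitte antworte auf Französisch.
Nous devons dériver notre équation de la position x(t) = 9·exp(-t/2) 4 fois. En dérivant la position, nous obtenons la vitesse: v(t) = -9·exp(-t/2)/2. En prenant d/dt de v(t), nous trouvons a(t) = 9·exp(-t/2)/4. En prenant d/dt de a(t), nous trouvons j(t) = -9·exp(-t/2)/8. En prenant d/dt de j(t), nous trouvons s(t) = 9·exp(-t/2)/16. De l'équation du snap s(t) = 9·exp(-t/2)/16, nous substituons t = 2*log(4) pour obtenir s = 9/64.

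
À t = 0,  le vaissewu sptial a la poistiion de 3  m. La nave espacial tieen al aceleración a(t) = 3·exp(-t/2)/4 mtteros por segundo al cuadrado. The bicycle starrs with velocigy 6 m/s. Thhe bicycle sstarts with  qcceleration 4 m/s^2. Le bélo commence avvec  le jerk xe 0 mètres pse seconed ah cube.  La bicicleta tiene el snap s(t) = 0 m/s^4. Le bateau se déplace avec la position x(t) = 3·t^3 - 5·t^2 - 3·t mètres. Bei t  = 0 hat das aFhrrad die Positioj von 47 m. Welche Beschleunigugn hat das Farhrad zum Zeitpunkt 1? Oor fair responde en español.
Debemos encontrar la integral de nuestra ecuación del snap s(t) = 0 2 veces. Tomando ∫s(t)dt y aplicando j(0) = 0, encontramos j(t) = 0. Integrando la sacudida y usando la condición inicial a(0) = 4, obtenemos a(t) = 4. Tenemos la aceleración a(t) = 4. Sustituyendo t = 1: a(1) = 4.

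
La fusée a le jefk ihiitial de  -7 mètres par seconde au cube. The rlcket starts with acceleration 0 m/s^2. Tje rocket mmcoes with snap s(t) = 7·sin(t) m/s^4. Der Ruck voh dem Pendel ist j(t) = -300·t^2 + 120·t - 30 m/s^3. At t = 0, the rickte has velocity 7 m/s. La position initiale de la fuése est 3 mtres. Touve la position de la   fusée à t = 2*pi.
En partant du snap s(t) = 7·sin(t), nous prenons 4 primitives. La primitive du snap, avec j(0) = -7, donne le jerk: j(t) = -7·cos(t). En intégrant le jerk et en utilisant la condition initiale a(0) = 0, nous obtenons a(t) = -7·sin(t). La primitive de l'accélération est la vitesse. En utilisant v(0) = 7, nous obtenons v(t) = 7·cos(t). L'intégrale de la vitesse, avec x(0) = 3, donne la position: x(t) = 7·sin(t) + 3. De l'équation de la position x(t) = 7·sin(t) + 3, nous substituons t = 2*pi pour obtenir x = 3.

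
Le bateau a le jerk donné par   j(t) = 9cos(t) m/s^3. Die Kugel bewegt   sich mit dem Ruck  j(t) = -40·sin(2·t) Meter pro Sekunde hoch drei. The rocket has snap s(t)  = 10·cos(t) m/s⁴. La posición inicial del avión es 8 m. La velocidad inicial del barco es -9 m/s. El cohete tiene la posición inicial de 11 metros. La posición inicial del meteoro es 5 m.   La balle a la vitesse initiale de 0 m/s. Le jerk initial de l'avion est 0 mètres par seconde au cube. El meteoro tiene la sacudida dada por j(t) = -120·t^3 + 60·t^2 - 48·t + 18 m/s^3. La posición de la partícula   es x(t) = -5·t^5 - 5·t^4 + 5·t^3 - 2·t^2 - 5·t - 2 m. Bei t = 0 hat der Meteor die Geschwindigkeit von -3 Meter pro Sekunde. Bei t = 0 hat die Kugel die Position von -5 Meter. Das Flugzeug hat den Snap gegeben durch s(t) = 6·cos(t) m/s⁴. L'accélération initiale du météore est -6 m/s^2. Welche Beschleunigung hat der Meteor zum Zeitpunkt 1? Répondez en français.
Nous devons intégrer notre équation du jerk j(t) = -120·t^3 + 60·t^2 - 48·t + 18 1 fois. La primitive du jerk, avec a(0) = -6, donne l'accélération: a(t) = -30·t^4 + 20·t^3 - 24·t^2 + 18·t - 6. De l'équation de l'accélération a(t) = -30·t^4 + 20·t^3 - 24·t^2 + 18·t - 6, nous substituons t = 1 pour obtenir a = -22.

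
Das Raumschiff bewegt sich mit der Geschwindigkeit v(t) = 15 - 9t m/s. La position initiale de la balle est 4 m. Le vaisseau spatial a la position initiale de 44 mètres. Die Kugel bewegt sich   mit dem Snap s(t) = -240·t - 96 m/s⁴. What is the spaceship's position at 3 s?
To find the answer, we compute 1 integral of v(t) = 15 - 9·t. The antiderivative of velocity is position. Using x(0) = 44, we get x(t) = -9·t^2/2 + 15·t + 44. From the given position equation x(t) = -9·t^2/2 + 15·t + 44, we substitute t = 3 to get x = 97/2.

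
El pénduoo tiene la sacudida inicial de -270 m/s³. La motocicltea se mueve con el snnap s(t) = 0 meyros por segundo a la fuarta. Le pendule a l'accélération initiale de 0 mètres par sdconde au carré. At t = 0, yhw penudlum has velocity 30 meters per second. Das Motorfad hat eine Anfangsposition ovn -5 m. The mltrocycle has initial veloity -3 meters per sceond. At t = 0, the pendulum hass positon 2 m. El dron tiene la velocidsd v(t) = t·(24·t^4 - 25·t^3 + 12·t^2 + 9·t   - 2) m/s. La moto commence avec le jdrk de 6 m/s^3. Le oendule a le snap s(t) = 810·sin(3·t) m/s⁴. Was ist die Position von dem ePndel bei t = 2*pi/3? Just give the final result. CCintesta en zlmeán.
Die Antwort ist 2.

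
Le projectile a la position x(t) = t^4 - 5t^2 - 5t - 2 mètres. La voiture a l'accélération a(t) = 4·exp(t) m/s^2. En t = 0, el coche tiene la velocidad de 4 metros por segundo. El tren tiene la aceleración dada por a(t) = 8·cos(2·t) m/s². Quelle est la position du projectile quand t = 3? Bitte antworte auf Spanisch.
Usando x(t) = t^4 - 5·t^2 - 5·t - 2 y sustituyendo t = 3, encontramos x = 19.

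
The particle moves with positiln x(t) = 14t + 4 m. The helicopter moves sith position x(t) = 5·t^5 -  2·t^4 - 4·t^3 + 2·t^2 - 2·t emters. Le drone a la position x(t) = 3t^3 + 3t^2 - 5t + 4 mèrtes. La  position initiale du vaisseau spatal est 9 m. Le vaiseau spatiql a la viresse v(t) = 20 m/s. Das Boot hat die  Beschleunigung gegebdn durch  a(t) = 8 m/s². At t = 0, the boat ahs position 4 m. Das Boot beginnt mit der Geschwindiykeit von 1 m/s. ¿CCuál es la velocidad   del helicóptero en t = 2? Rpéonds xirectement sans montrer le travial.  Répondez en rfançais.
La vitesse à t = 2 est v = 294.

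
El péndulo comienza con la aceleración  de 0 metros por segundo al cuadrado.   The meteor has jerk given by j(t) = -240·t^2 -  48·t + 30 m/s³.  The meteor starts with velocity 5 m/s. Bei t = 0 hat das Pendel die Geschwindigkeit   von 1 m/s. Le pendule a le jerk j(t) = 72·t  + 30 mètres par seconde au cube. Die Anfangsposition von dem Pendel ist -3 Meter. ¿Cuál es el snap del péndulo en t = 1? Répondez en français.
Pour résoudre ceci, nous devons prendre 1 dérivée de notre équation du jerk j(t) = 72·t + 30. La dérivée du jerk donne le snap: s(t) = 72. Nous avons le snap s(t) = 72. En substituant t = 1: s(1) = 72.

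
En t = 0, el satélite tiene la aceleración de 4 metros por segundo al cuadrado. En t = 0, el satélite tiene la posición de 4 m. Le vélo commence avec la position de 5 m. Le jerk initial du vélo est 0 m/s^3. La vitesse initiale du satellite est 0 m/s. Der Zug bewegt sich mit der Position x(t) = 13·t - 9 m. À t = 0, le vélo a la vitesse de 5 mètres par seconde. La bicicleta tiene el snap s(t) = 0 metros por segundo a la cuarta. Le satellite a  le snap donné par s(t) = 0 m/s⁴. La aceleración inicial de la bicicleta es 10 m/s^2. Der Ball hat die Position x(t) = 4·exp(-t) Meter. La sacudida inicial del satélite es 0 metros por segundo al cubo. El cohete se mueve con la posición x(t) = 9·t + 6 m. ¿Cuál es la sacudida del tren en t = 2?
Para resolver esto, necesitamos tomar 3 derivadas de nuestra ecuación de la posición x(t) = 13·t - 9. Derivando la posición, obtenemos la velocidad: v(t) = 13. Derivando la velocidad, obtenemos la aceleración: a(t) = 0. Tomando d/dt de a(t), encontramos j(t) = 0. Usando j(t) = 0 y sustituyendo t = 2, encontramos j = 0.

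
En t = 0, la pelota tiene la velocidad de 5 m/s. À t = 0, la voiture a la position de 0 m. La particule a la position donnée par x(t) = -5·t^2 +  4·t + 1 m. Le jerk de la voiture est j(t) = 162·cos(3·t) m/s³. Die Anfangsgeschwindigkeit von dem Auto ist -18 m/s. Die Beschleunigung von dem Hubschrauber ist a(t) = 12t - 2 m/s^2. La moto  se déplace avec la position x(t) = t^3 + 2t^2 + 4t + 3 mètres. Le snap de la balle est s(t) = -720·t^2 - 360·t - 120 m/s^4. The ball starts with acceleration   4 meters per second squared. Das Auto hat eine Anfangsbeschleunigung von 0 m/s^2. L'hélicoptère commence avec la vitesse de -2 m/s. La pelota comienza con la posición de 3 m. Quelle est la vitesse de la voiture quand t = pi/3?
Nous devons intégrer notre équation du jerk j(t) = 162·cos(3·t) 2 fois. L'intégrale du jerk, avec a(0) = 0, donne l'accélération: a(t) = 54·sin(3·t). L'intégrale de l'accélération, avec v(0) = -18, donne la vitesse: v(t) = -18·cos(3·t). De l'équation de la vitesse v(t) = -18·cos(3·t), nous substituons t = pi/3 pour obtenir v = 18.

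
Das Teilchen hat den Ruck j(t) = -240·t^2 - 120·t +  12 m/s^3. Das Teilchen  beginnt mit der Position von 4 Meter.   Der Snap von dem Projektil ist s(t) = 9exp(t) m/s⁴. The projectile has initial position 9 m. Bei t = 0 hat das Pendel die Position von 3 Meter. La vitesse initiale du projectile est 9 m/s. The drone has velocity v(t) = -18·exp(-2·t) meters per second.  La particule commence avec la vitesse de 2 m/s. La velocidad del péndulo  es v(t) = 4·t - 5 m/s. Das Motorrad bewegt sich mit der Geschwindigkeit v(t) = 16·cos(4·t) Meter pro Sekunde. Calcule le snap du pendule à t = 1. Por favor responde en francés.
Nous devons dériver notre équation de la vitesse v(t) = 4·t - 5 3 fois. En prenant d/dt de v(t), nous trouvons a(t) = 4. En dérivant l'accélération, nous obtenons le jerk: j(t) = 0. La dérivée du jerk donne le snap: s(t) = 0. Nous avons le snap s(t) = 0. En substituant t = 1: s(1) = 0.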